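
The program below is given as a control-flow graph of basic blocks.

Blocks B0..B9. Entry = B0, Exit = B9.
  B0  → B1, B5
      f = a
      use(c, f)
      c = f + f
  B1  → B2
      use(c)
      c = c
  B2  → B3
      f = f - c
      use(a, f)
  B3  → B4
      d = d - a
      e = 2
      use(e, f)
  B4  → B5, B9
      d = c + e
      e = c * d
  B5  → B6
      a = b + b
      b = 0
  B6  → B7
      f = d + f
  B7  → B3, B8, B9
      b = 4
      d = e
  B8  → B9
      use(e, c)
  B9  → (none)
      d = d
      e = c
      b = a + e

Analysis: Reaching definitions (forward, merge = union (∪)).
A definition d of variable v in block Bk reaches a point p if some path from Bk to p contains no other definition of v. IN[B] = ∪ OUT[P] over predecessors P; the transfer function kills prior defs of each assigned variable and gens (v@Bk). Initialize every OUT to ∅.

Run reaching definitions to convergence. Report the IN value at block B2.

Converged values:
  B0: | IN={} | OUT={c@B0, f@B0}
  B1: | IN={c@B0, f@B0} | OUT={c@B1, f@B0}
  B2: | IN={c@B1, f@B0} | OUT={c@B1, f@B2}
  B3: | IN={a@B5, b@B7, c@B0, c@B1, d@B7, e@B4, f@B2, f@B6} | OUT={a@B5, b@B7, c@B0, c@B1, d@B3, e@B3, f@B2, f@B6}
  B4: | IN={a@B5, b@B7, c@B0, c@B1, d@B3, e@B3, f@B2, f@B6} | OUT={a@B5, b@B7, c@B0, c@B1, d@B4, e@B4, f@B2, f@B6}
  B5: | IN={a@B5, b@B7, c@B0, c@B1, d@B4, e@B4, f@B0, f@B2, f@B6} | OUT={a@B5, b@B5, c@B0, c@B1, d@B4, e@B4, f@B0, f@B2, f@B6}
  B6: | IN={a@B5, b@B5, c@B0, c@B1, d@B4, e@B4, f@B0, f@B2, f@B6} | OUT={a@B5, b@B5, c@B0, c@B1, d@B4, e@B4, f@B6}
  B7: | IN={a@B5, b@B5, c@B0, c@B1, d@B4, e@B4, f@B6} | OUT={a@B5, b@B7, c@B0, c@B1, d@B7, e@B4, f@B6}
  B8: | IN={a@B5, b@B7, c@B0, c@B1, d@B7, e@B4, f@B6} | OUT={a@B5, b@B7, c@B0, c@B1, d@B7, e@B4, f@B6}
  B9: | IN={a@B5, b@B7, c@B0, c@B1, d@B4, d@B7, e@B4, f@B2, f@B6} | OUT={a@B5, b@B9, c@B0, c@B1, d@B9, e@B9, f@B2, f@B6}

Merge at B2: IN[B2] = OUT[B1] = {c@B1, f@B0}

Answer: {c@B1, f@B0}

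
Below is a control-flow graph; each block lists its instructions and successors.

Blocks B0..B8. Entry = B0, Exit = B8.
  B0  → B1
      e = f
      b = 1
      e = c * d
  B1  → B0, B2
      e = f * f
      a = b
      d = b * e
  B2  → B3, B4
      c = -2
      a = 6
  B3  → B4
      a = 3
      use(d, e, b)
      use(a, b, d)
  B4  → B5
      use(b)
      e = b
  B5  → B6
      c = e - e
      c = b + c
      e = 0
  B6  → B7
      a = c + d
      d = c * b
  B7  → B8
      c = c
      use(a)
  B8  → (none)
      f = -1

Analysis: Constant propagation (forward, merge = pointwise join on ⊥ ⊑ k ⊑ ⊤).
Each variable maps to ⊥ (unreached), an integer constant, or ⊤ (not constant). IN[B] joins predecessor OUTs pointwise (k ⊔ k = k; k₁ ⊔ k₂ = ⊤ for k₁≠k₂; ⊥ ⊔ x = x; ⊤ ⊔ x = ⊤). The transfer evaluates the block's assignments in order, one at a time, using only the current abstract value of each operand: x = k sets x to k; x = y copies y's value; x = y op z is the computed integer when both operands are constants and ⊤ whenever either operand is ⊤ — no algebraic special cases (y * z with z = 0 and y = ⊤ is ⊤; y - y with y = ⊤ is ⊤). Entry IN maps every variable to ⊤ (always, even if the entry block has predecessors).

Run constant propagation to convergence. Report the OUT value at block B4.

Per-block solution:
  B0:   IN=(all ⊤)   OUT={b:1; rest ⊤}
  B1:   IN={b:1; rest ⊤}   OUT={a:1, b:1; rest ⊤}
  B2:   IN={a:1, b:1; rest ⊤}   OUT={a:6, b:1, c:-2; rest ⊤}
  B3:   IN={a:6, b:1, c:-2; rest ⊤}   OUT={a:3, b:1, c:-2; rest ⊤}
  B4:   IN={b:1, c:-2; rest ⊤}   OUT={b:1, c:-2, e:1; rest ⊤}
  B5:   IN={b:1, c:-2, e:1; rest ⊤}   OUT={b:1, c:1, e:0; rest ⊤}
  B6:   IN={b:1, c:1, e:0; rest ⊤}   OUT={b:1, c:1, d:1, e:0; rest ⊤}
  B7:   IN={b:1, c:1, d:1, e:0; rest ⊤}   OUT={b:1, c:1, d:1, e:0; rest ⊤}
  B8:   IN={b:1, c:1, d:1, e:0; rest ⊤}   OUT={b:1, c:1, d:1, e:0, f:-1; rest ⊤}

Merge at B4: IN[B4] = OUT[B2] ⊔ OUT[B3] = {a: ⊤, b: 1, c: -2, d: ⊤, e: ⊤, f: ⊤}
Applying B4's transfer function to that IN value gives OUT[B4] (row B4 above).

Answer: {a: ⊤, b: 1, c: -2, d: ⊤, e: 1, f: ⊤}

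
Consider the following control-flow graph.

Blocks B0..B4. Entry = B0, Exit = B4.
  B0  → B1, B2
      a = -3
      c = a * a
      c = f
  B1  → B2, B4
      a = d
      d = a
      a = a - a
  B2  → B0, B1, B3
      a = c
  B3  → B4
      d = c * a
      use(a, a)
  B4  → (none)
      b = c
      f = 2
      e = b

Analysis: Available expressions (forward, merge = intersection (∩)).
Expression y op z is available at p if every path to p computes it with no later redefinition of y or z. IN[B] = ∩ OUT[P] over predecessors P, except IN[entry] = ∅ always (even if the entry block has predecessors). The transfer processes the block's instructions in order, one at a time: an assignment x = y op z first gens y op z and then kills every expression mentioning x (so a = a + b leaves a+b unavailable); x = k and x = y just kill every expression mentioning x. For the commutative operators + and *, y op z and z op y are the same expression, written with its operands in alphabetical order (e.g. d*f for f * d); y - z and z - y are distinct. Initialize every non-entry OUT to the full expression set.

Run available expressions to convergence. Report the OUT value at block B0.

Per-block solution:
  B0:  IN={}  OUT={a*a}
  B1:  IN={}  OUT={}
  B2:  IN={}  OUT={}
  B3:  IN={}  OUT={a*c}
  B4:  IN={}  OUT={}

Merge at B0 (entry node, so the boundary value {} is joined with the incoming edge(s)): IN[B0] = {} ∩ OUT[B2] = {}
Applying B0's transfer function to that IN value gives OUT[B0] (row B0 above).

Answer: {a*a}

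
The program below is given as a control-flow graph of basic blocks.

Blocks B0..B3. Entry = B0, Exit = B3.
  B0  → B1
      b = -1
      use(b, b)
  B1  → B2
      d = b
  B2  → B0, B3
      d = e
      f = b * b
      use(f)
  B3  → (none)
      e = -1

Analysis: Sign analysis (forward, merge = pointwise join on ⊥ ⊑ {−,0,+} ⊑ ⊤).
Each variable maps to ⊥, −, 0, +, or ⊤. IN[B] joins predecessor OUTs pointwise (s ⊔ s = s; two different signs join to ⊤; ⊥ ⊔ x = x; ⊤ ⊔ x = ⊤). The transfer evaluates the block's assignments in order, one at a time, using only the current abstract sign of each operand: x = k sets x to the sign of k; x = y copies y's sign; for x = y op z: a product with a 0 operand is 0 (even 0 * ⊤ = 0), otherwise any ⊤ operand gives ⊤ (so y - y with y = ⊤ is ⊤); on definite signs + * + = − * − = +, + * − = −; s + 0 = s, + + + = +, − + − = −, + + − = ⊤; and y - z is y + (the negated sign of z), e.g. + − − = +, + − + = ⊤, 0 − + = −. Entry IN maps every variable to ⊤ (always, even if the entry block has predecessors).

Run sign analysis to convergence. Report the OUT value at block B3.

Answer: {a: ⊤, b: -, c: ⊤, d: ⊤, e: -, f: +}

Derivation:
Converged values:
  B0: | IN=(all ⊤) | OUT={b:-; rest ⊤}
  B1: | IN={b:-; rest ⊤} | OUT={b:-, d:-; rest ⊤}
  B2: | IN={b:-, d:-; rest ⊤} | OUT={b:-, f:+; rest ⊤}
  B3: | IN={b:-, f:+; rest ⊤} | OUT={b:-, e:-, f:+; rest ⊤}

Merge at B3: IN[B3] = OUT[B2] = {a: ⊤, b: -, c: ⊤, d: ⊤, e: ⊤, f: +}
Applying B3's transfer function to that IN value gives OUT[B3] (row B3 above).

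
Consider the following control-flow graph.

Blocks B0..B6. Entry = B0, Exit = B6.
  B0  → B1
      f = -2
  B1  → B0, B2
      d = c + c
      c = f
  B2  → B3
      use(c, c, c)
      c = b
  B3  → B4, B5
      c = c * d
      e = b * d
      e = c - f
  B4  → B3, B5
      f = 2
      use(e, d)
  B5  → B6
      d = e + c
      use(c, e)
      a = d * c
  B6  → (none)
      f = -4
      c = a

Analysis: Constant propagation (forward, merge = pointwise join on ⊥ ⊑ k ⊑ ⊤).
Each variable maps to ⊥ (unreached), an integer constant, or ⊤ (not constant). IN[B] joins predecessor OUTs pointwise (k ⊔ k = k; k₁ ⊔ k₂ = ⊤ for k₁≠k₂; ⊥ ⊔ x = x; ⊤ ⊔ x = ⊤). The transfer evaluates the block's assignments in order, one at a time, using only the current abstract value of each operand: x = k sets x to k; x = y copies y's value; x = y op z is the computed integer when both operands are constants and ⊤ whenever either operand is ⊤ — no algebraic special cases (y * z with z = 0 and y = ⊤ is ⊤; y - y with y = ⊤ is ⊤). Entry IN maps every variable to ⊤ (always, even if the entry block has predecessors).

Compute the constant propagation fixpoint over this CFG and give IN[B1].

Answer: {a: ⊤, b: ⊤, c: ⊤, d: ⊤, e: ⊤, f: -2}

Working:
Per-block solution:
  B0:   IN=(all ⊤)   OUT={f:-2; rest ⊤}
  B1:   IN={f:-2; rest ⊤}   OUT={c:-2, f:-2; rest ⊤}
  B2:   IN={c:-2, f:-2; rest ⊤}   OUT={f:-2; rest ⊤}
  B3:   IN=(all ⊤)   OUT=(all ⊤)
  B4:   IN=(all ⊤)   OUT={f:2; rest ⊤}
  B5:   IN=(all ⊤)   OUT=(all ⊤)
  B6:   IN=(all ⊤)   OUT={f:-4; rest ⊤}

Merge at B1: IN[B1] = OUT[B0] = {a: ⊤, b: ⊤, c: ⊤, d: ⊤, e: ⊤, f: -2}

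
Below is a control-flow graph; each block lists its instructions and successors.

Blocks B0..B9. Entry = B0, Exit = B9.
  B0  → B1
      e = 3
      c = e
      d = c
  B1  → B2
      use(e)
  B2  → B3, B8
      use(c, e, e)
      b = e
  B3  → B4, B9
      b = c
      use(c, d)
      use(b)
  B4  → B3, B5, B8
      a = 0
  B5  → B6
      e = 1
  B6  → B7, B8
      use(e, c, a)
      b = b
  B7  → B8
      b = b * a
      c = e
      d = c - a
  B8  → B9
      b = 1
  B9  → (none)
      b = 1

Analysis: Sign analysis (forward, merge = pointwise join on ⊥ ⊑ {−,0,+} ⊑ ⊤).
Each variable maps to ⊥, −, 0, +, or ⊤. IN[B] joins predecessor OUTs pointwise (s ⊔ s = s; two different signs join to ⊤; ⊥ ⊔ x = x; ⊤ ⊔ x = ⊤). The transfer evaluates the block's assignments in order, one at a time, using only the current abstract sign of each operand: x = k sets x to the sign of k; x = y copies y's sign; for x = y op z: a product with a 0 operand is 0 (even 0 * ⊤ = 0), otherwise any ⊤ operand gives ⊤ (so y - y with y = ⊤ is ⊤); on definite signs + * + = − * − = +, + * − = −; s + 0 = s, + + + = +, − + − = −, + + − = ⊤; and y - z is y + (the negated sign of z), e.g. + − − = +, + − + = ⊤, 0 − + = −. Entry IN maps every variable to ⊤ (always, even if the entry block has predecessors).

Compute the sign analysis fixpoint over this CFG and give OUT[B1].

Answer: {a: ⊤, b: ⊤, c: +, d: +, e: +, f: ⊤}

Derivation:
Per-block solution:
  B0: | IN=(all ⊤) | OUT={c:+, d:+, e:+; rest ⊤}
  B1: | IN={c:+, d:+, e:+; rest ⊤} | OUT={c:+, d:+, e:+; rest ⊤}
  B2: | IN={c:+, d:+, e:+; rest ⊤} | OUT={b:+, c:+, d:+, e:+; rest ⊤}
  B3: | IN={b:+, c:+, d:+, e:+; rest ⊤} | OUT={b:+, c:+, d:+, e:+; rest ⊤}
  B4: | IN={b:+, c:+, d:+, e:+; rest ⊤} | OUT={a:0, b:+, c:+, d:+, e:+; rest ⊤}
  B5: | IN={a:0, b:+, c:+, d:+, e:+; rest ⊤} | OUT={a:0, b:+, c:+, d:+, e:+; rest ⊤}
  B6: | IN={a:0, b:+, c:+, d:+, e:+; rest ⊤} | OUT={a:0, b:+, c:+, d:+, e:+; rest ⊤}
  B7: | IN={a:0, b:+, c:+, d:+, e:+; rest ⊤} | OUT={a:0, b:0, c:+, d:+, e:+; rest ⊤}
  B8: | IN={c:+, d:+, e:+; rest ⊤} | OUT={b:+, c:+, d:+, e:+; rest ⊤}
  B9: | IN={b:+, c:+, d:+, e:+; rest ⊤} | OUT={b:+, c:+, d:+, e:+; rest ⊤}

Merge at B1: IN[B1] = OUT[B0] = {a: ⊤, b: ⊤, c: +, d: +, e: +, f: ⊤}
Applying B1's transfer function to that IN value gives OUT[B1] (row B1 above).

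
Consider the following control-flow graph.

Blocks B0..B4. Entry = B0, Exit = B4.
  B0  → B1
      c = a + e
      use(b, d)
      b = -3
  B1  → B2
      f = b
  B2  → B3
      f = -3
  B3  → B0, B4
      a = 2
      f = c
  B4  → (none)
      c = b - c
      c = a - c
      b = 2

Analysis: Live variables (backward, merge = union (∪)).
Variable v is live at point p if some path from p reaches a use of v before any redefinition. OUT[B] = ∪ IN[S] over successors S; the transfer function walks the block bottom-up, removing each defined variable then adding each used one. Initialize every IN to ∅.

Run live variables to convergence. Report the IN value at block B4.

Answer: {a, b, c}

Derivation:
Per-block solution:
  B0:  IN={a, b, d, e}  OUT={b, c, d, e}
  B1:  IN={b, c, d, e}  OUT={b, c, d, e}
  B2:  IN={b, c, d, e}  OUT={b, c, d, e}
  B3:  IN={b, c, d, e}  OUT={a, b, c, d, e}
  B4:  IN={a, b, c}  OUT={}

B4 is the boundary node: OUT[B4] = {}
Applying B4's transfer function to that OUT value gives IN[B4] (row B4 above).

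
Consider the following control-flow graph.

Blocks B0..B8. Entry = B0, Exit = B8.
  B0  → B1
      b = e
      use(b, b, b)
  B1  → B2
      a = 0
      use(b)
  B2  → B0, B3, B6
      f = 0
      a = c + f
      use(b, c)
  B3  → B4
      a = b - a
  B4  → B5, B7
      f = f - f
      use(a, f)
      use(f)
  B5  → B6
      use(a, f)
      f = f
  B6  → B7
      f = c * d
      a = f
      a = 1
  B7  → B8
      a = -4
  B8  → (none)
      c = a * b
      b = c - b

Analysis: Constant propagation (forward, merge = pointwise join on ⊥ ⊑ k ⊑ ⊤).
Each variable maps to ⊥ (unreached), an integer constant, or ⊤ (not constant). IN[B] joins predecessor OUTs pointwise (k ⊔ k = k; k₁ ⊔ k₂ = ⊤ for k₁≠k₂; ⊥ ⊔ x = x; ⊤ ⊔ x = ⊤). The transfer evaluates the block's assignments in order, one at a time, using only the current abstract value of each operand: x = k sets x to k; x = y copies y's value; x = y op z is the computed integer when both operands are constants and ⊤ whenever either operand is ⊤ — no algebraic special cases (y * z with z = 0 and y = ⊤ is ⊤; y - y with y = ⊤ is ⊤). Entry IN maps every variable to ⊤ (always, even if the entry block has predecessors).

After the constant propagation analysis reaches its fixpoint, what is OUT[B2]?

Answer: {a: ⊤, b: ⊤, c: ⊤, d: ⊤, e: ⊤, f: 0}

Trace:
Converged values:
  B0: | IN=(all ⊤) | OUT=(all ⊤)
  B1: | IN=(all ⊤) | OUT={a:0; rest ⊤}
  B2: | IN={a:0; rest ⊤} | OUT={f:0; rest ⊤}
  B3: | IN={f:0; rest ⊤} | OUT={f:0; rest ⊤}
  B4: | IN={f:0; rest ⊤} | OUT={f:0; rest ⊤}
  B5: | IN={f:0; rest ⊤} | OUT={f:0; rest ⊤}
  B6: | IN={f:0; rest ⊤} | OUT={a:1; rest ⊤}
  B7: | IN=(all ⊤) | OUT={a:-4; rest ⊤}
  B8: | IN={a:-4; rest ⊤} | OUT={a:-4; rest ⊤}

Merge at B2: IN[B2] = OUT[B1] = {a: 0, b: ⊤, c: ⊤, d: ⊤, e: ⊤, f: ⊤}
Applying B2's transfer function to that IN value gives OUT[B2] (row B2 above).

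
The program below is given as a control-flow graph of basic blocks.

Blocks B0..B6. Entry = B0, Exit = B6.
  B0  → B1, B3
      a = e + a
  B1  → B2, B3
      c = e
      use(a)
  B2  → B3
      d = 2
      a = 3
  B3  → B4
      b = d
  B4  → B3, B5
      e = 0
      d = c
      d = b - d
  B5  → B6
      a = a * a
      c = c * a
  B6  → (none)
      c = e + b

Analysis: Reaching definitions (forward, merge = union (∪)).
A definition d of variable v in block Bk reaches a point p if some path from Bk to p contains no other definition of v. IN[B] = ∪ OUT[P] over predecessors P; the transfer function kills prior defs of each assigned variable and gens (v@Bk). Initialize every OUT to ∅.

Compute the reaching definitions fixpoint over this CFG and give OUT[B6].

Converged values:
  B0: | IN={} | OUT={a@B0}
  B1: | IN={a@B0} | OUT={a@B0, c@B1}
  B2: | IN={a@B0, c@B1} | OUT={a@B2, c@B1, d@B2}
  B3: | IN={a@B0, a@B2, b@B3, c@B1, d@B2, d@B4, e@B4} | OUT={a@B0, a@B2, b@B3, c@B1, d@B2, d@B4, e@B4}
  B4: | IN={a@B0, a@B2, b@B3, c@B1, d@B2, d@B4, e@B4} | OUT={a@B0, a@B2, b@B3, c@B1, d@B4, e@B4}
  B5: | IN={a@B0, a@B2, b@B3, c@B1, d@B4, e@B4} | OUT={a@B5, b@B3, c@B5, d@B4, e@B4}
  B6: | IN={a@B5, b@B3, c@B5, d@B4, e@B4} | OUT={a@B5, b@B3, c@B6, d@B4, e@B4}

Merge at B6: IN[B6] = OUT[B5] = {a@B5, b@B3, c@B5, d@B4, e@B4}
Applying B6's transfer function to that IN value gives OUT[B6] (row B6 above).

Answer: {a@B5, b@B3, c@B6, d@B4, e@B4}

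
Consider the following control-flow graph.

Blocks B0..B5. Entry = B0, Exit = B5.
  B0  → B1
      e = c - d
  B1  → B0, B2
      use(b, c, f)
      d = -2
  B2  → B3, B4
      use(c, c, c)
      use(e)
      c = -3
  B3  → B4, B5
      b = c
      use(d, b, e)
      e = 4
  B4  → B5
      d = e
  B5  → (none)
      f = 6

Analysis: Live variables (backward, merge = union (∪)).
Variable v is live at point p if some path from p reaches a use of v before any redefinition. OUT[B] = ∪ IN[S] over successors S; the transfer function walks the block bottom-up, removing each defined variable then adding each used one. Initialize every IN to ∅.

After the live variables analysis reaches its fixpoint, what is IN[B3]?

Converged values:
  B0:  IN={b, c, d, f}  OUT={b, c, e, f}
  B1:  IN={b, c, e, f}  OUT={b, c, d, e, f}
  B2:  IN={c, d, e}  OUT={c, d, e}
  B3:  IN={c, d, e}  OUT={e}
  B4:  IN={e}  OUT={}
  B5:  IN={}  OUT={}

Merge at B3: OUT[B3] = IN[B4] ⊔ IN[B5] = {e}
Applying B3's transfer function to that OUT value gives IN[B3] (row B3 above).

Answer: {c, d, e}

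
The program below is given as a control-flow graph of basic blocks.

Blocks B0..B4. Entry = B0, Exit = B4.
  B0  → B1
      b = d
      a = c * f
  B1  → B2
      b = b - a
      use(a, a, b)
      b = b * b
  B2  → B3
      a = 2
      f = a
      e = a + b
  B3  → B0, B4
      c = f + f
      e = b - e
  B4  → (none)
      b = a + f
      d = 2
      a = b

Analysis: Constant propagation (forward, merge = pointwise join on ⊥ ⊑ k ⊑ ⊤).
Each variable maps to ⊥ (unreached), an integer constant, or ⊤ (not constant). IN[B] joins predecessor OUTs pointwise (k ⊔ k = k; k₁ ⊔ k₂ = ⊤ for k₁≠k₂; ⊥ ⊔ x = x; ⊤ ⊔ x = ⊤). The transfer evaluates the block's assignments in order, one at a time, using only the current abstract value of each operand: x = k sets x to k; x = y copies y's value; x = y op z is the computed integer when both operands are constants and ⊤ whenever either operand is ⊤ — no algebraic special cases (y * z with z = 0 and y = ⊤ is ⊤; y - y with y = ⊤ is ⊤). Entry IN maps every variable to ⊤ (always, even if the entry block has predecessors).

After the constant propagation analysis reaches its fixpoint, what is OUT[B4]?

Answer: {a: 4, b: 4, c: 4, d: 2, e: ⊤, f: 2}

Working:
Fixpoint table:
  B0:  IN=(all ⊤)  OUT=(all ⊤)
  B1:  IN=(all ⊤)  OUT=(all ⊤)
  B2:  IN=(all ⊤)  OUT={a:2, f:2; rest ⊤}
  B3:  IN={a:2, f:2; rest ⊤}  OUT={a:2, c:4, f:2; rest ⊤}
  B4:  IN={a:2, c:4, f:2; rest ⊤}  OUT={a:4, b:4, c:4, d:2, f:2; rest ⊤}

Merge at B4: IN[B4] = OUT[B3] = {a: 2, b: ⊤, c: 4, d: ⊤, e: ⊤, f: 2}
Applying B4's transfer function to that IN value gives OUT[B4] (row B4 above).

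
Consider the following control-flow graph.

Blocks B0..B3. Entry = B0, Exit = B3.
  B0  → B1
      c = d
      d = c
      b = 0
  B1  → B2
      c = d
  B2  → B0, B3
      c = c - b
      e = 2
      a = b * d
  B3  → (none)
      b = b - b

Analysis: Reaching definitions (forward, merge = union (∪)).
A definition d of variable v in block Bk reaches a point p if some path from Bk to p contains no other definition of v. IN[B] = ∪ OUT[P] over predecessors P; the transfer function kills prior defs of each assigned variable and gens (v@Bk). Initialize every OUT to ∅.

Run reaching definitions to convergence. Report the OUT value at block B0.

Fixpoint table:
  B0:  IN={a@B2, b@B0, c@B2, d@B0, e@B2}  OUT={a@B2, b@B0, c@B0, d@B0, e@B2}
  B1:  IN={a@B2, b@B0, c@B0, d@B0, e@B2}  OUT={a@B2, b@B0, c@B1, d@B0, e@B2}
  B2:  IN={a@B2, b@B0, c@B1, d@B0, e@B2}  OUT={a@B2, b@B0, c@B2, d@B0, e@B2}
  B3:  IN={a@B2, b@B0, c@B2, d@B0, e@B2}  OUT={a@B2, b@B3, c@B2, d@B0, e@B2}

Merge at B0 (entry node, so the boundary value {} is joined with the incoming edge(s)): IN[B0] = {} ⊔ OUT[B2] = {a@B2, b@B0, c@B2, d@B0, e@B2}
Applying B0's transfer function to that IN value gives OUT[B0] (row B0 above).

Answer: {a@B2, b@B0, c@B0, d@B0, e@B2}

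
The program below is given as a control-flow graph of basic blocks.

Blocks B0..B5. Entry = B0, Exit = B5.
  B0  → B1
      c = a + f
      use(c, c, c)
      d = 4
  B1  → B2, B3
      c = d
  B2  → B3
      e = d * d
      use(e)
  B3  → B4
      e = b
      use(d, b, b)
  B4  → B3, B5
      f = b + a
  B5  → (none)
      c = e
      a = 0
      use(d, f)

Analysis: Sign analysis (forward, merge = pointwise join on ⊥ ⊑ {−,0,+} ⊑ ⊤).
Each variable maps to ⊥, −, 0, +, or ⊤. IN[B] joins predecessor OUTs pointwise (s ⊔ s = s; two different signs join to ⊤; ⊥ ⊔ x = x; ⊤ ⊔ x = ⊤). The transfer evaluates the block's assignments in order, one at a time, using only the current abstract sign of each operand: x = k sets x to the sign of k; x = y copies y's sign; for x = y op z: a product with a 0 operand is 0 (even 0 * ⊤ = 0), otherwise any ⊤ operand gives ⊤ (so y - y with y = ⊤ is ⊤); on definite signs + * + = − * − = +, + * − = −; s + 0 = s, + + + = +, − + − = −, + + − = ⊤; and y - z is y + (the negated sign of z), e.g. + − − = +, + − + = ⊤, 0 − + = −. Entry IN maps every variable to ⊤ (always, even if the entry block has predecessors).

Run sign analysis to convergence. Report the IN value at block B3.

Answer: {a: ⊤, b: ⊤, c: +, d: +, e: ⊤, f: ⊤}

Trace:
Per-block solution:
  B0:   IN=(all ⊤)   OUT={d:+; rest ⊤}
  B1:   IN={d:+; rest ⊤}   OUT={c:+, d:+; rest ⊤}
  B2:   IN={c:+, d:+; rest ⊤}   OUT={c:+, d:+, e:+; rest ⊤}
  B3:   IN={c:+, d:+; rest ⊤}   OUT={c:+, d:+; rest ⊤}
  B4:   IN={c:+, d:+; rest ⊤}   OUT={c:+, d:+; rest ⊤}
  B5:   IN={c:+, d:+; rest ⊤}   OUT={a:0, d:+; rest ⊤}

Merge at B3: IN[B3] = OUT[B1] ⊔ OUT[B2] ⊔ OUT[B4] = {a: ⊤, b: ⊤, c: +, d: +, e: ⊤, f: ⊤}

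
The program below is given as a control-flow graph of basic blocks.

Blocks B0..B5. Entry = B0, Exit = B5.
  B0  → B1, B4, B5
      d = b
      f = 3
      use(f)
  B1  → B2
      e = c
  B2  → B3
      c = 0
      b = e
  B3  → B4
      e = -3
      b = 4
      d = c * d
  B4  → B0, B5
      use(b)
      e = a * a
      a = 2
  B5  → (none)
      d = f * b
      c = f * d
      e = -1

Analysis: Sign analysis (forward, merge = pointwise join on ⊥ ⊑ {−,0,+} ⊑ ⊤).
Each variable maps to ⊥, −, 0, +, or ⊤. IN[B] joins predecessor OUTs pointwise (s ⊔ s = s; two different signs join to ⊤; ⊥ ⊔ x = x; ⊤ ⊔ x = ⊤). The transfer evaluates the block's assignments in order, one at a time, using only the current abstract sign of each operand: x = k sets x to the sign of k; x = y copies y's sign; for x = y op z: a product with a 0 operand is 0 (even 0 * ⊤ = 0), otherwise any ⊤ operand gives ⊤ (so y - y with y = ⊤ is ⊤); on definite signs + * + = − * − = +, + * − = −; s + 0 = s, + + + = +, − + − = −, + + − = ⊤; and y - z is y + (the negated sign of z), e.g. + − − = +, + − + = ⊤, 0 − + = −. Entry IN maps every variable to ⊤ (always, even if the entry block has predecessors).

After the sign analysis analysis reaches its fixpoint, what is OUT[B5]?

Answer: {a: ⊤, b: ⊤, c: ⊤, d: ⊤, e: -, f: +}

Derivation:
Per-block solution:
  B0:  IN=(all ⊤)  OUT={f:+; rest ⊤}
  B1:  IN={f:+; rest ⊤}  OUT={f:+; rest ⊤}
  B2:  IN={f:+; rest ⊤}  OUT={c:0, f:+; rest ⊤}
  B3:  IN={c:0, f:+; rest ⊤}  OUT={b:+, c:0, d:0, e:-, f:+; rest ⊤}
  B4:  IN={f:+; rest ⊤}  OUT={a:+, f:+; rest ⊤}
  B5:  IN={f:+; rest ⊤}  OUT={e:-, f:+; rest ⊤}

Merge at B5: IN[B5] = OUT[B0] ⊔ OUT[B4] = {a: ⊤, b: ⊤, c: ⊤, d: ⊤, e: ⊤, f: +}
Applying B5's transfer function to that IN value gives OUT[B5] (row B5 above).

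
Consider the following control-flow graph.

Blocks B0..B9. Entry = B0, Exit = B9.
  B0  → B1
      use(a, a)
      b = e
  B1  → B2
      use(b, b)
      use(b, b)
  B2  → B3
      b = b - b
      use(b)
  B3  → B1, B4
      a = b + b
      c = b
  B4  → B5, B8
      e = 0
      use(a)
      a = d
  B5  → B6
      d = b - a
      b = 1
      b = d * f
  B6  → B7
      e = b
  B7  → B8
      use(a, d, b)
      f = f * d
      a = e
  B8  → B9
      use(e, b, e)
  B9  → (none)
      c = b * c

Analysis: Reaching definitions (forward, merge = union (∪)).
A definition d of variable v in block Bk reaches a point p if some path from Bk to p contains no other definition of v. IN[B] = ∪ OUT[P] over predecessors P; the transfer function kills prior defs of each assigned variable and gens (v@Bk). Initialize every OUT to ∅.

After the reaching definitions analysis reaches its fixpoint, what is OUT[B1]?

Converged values:
  B0: | IN={} | OUT={b@B0}
  B1: | IN={a@B3, b@B0, b@B2, c@B3} | OUT={a@B3, b@B0, b@B2, c@B3}
  B2: | IN={a@B3, b@B0, b@B2, c@B3} | OUT={a@B3, b@B2, c@B3}
  B3: | IN={a@B3, b@B2, c@B3} | OUT={a@B3, b@B2, c@B3}
  B4: | IN={a@B3, b@B2, c@B3} | OUT={a@B4, b@B2, c@B3, e@B4}
  B5: | IN={a@B4, b@B2, c@B3, e@B4} | OUT={a@B4, b@B5, c@B3, d@B5, e@B4}
  B6: | IN={a@B4, b@B5, c@B3, d@B5, e@B4} | OUT={a@B4, b@B5, c@B3, d@B5, e@B6}
  B7: | IN={a@B4, b@B5, c@B3, d@B5, e@B6} | OUT={a@B7, b@B5, c@B3, d@B5, e@B6, f@B7}
  B8: | IN={a@B4, a@B7, b@B2, b@B5, c@B3, d@B5, e@B4, e@B6, f@B7} | OUT={a@B4, a@B7, b@B2, b@B5, c@B3, d@B5, e@B4, e@B6, f@B7}
  B9: | IN={a@B4, a@B7, b@B2, b@B5, c@B3, d@B5, e@B4, e@B6, f@B7} | OUT={a@B4, a@B7, b@B2, b@B5, c@B9, d@B5, e@B4, e@B6, f@B7}

Merge at B1: IN[B1] = OUT[B0] ⊔ OUT[B3] = {a@B3, b@B0, b@B2, c@B3}
Applying B1's transfer function to that IN value gives OUT[B1] (row B1 above).

Answer: {a@B3, b@B0, b@B2, c@B3}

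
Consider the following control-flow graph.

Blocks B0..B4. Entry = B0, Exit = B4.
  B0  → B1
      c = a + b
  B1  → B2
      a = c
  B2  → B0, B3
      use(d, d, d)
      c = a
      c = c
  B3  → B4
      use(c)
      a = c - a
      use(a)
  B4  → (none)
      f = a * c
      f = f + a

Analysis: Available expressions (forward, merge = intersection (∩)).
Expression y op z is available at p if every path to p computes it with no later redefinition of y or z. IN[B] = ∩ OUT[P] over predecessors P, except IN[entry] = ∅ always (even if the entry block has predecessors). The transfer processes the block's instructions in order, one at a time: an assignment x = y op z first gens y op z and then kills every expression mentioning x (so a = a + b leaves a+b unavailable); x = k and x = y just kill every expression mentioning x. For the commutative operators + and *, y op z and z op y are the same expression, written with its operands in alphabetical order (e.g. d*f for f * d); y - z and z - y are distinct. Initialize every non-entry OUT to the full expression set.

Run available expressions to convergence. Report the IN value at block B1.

Fixpoint table:
  B0: | IN={} | OUT={a+b}
  B1: | IN={a+b} | OUT={}
  B2: | IN={} | OUT={}
  B3: | IN={} | OUT={}
  B4: | IN={} | OUT={a*c}

Merge at B1: IN[B1] = OUT[B0] = {a+b}

Answer: {a+b}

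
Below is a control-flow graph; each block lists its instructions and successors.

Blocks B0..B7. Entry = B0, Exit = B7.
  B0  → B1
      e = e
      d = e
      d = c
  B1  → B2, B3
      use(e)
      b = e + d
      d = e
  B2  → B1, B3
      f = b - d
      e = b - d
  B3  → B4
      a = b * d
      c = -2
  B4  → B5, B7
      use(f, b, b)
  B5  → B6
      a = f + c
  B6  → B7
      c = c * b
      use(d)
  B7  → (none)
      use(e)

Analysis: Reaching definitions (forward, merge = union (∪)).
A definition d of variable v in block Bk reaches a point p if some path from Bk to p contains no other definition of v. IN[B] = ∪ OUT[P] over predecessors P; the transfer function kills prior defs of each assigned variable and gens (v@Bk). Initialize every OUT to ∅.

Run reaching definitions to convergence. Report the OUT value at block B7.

Converged values:
  B0:  IN={}  OUT={d@B0, e@B0}
  B1:  IN={b@B1, d@B0, d@B1, e@B0, e@B2, f@B2}  OUT={b@B1, d@B1, e@B0, e@B2, f@B2}
  B2:  IN={b@B1, d@B1, e@B0, e@B2, f@B2}  OUT={b@B1, d@B1, e@B2, f@B2}
  B3:  IN={b@B1, d@B1, e@B0, e@B2, f@B2}  OUT={a@B3, b@B1, c@B3, d@B1, e@B0, e@B2, f@B2}
  B4:  IN={a@B3, b@B1, c@B3, d@B1, e@B0, e@B2, f@B2}  OUT={a@B3, b@B1, c@B3, d@B1, e@B0, e@B2, f@B2}
  B5:  IN={a@B3, b@B1, c@B3, d@B1, e@B0, e@B2, f@B2}  OUT={a@B5, b@B1, c@B3, d@B1, e@B0, e@B2, f@B2}
  B6:  IN={a@B5, b@B1, c@B3, d@B1, e@B0, e@B2, f@B2}  OUT={a@B5, b@B1, c@B6, d@B1, e@B0, e@B2, f@B2}
  B7:  IN={a@B3, a@B5, b@B1, c@B3, c@B6, d@B1, e@B0, e@B2, f@B2}  OUT={a@B3, a@B5, b@B1, c@B3, c@B6, d@B1, e@B0, e@B2, f@B2}

Merge at B7: IN[B7] = OUT[B4] ⊔ OUT[B6] = {a@B3, a@B5, b@B1, c@B3, c@B6, d@B1, e@B0, e@B2, f@B2}
Applying B7's transfer function to that IN value gives OUT[B7] (row B7 above).

Answer: {a@B3, a@B5, b@B1, c@B3, c@B6, d@B1, e@B0, e@B2, f@B2}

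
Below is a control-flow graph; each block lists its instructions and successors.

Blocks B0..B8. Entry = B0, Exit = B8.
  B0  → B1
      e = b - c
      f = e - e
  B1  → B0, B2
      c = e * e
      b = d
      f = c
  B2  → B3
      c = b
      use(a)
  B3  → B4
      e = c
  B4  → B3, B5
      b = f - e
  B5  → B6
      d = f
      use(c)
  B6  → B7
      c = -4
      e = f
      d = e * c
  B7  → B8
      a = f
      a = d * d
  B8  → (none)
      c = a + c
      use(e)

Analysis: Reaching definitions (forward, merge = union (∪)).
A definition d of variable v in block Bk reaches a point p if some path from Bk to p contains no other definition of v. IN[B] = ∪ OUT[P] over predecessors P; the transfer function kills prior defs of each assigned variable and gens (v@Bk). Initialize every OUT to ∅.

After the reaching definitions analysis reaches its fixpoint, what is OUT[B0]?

Fixpoint table:
  B0: | IN={b@B1, c@B1, e@B0, f@B1} | OUT={b@B1, c@B1, e@B0, f@B0}
  B1: | IN={b@B1, c@B1, e@B0, f@B0} | OUT={b@B1, c@B1, e@B0, f@B1}
  B2: | IN={b@B1, c@B1, e@B0, f@B1} | OUT={b@B1, c@B2, e@B0, f@B1}
  B3: | IN={b@B1, b@B4, c@B2, e@B0, e@B3, f@B1} | OUT={b@B1, b@B4, c@B2, e@B3, f@B1}
  B4: | IN={b@B1, b@B4, c@B2, e@B3, f@B1} | OUT={b@B4, c@B2, e@B3, f@B1}
  B5: | IN={b@B4, c@B2, e@B3, f@B1} | OUT={b@B4, c@B2, d@B5, e@B3, f@B1}
  B6: | IN={b@B4, c@B2, d@B5, e@B3, f@B1} | OUT={b@B4, c@B6, d@B6, e@B6, f@B1}
  B7: | IN={b@B4, c@B6, d@B6, e@B6, f@B1} | OUT={a@B7, b@B4, c@B6, d@B6, e@B6, f@B1}
  B8: | IN={a@B7, b@B4, c@B6, d@B6, e@B6, f@B1} | OUT={a@B7, b@B4, c@B8, d@B6, e@B6, f@B1}

Merge at B0 (entry node, so the boundary value {} is joined with the incoming edge(s)): IN[B0] = {} ⊔ OUT[B1] = {b@B1, c@B1, e@B0, f@B1}
Applying B0's transfer function to that IN value gives OUT[B0] (row B0 above).

Answer: {b@B1, c@B1, e@B0, f@B0}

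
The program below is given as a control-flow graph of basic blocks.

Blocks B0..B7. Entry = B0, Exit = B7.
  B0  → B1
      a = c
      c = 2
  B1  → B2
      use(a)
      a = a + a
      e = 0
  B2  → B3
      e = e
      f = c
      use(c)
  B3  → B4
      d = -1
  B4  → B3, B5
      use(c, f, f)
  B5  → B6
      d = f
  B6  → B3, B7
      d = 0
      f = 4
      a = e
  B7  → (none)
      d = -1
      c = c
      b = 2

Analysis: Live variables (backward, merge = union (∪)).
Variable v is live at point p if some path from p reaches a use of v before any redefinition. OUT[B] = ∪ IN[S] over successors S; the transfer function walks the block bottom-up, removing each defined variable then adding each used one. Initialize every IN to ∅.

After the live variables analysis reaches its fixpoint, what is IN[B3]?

Converged values:
  B0: | IN={c} | OUT={a, c}
  B1: | IN={a, c} | OUT={c, e}
  B2: | IN={c, e} | OUT={c, e, f}
  B3: | IN={c, e, f} | OUT={c, e, f}
  B4: | IN={c, e, f} | OUT={c, e, f}
  B5: | IN={c, e, f} | OUT={c, e}
  B6: | IN={c, e} | OUT={c, e, f}
  B7: | IN={c} | OUT={}

Merge at B3: OUT[B3] = IN[B4] = {c, e, f}
Applying B3's transfer function to that OUT value gives IN[B3] (row B3 above).

Answer: {c, e, f}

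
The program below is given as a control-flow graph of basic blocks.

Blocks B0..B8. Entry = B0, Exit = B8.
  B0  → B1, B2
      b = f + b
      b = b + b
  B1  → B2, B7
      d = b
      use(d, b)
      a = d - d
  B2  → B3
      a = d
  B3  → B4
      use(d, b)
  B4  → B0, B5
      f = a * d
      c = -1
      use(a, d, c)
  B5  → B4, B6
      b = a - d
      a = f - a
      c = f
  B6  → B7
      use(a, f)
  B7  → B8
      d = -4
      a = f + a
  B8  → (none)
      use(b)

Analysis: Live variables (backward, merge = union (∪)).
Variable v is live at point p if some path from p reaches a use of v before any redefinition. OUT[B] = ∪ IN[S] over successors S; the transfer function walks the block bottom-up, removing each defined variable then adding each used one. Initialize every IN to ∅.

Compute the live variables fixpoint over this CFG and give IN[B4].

Fixpoint table:
  B0: | IN={b, d, f} | OUT={b, d, f}
  B1: | IN={b, f} | OUT={a, b, d, f}
  B2: | IN={b, d} | OUT={a, b, d}
  B3: | IN={a, b, d} | OUT={a, b, d}
  B4: | IN={a, b, d} | OUT={a, b, d, f}
  B5: | IN={a, d, f} | OUT={a, b, d, f}
  B6: | IN={a, b, f} | OUT={a, b, f}
  B7: | IN={a, b, f} | OUT={b}
  B8: | IN={b} | OUT={}

Merge at B4: OUT[B4] = IN[B0] ⊔ IN[B5] = {a, b, d, f}
Applying B4's transfer function to that OUT value gives IN[B4] (row B4 above).

Answer: {a, b, d}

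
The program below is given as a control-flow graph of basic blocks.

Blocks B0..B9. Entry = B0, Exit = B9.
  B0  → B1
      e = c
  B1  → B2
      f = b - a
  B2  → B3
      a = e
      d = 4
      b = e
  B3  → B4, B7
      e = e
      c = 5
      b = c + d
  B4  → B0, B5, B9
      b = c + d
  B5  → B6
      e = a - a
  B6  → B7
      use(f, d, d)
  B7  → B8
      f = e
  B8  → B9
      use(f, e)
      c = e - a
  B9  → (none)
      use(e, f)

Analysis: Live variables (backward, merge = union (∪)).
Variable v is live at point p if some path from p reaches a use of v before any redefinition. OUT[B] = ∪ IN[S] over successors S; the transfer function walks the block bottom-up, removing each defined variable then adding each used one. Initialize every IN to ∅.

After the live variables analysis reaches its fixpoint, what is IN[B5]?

Fixpoint table:
  B0:   IN={a, b, c}   OUT={a, b, e}
  B1:   IN={a, b, e}   OUT={e, f}
  B2:   IN={e, f}   OUT={a, d, e, f}
  B3:   IN={a, d, e, f}   OUT={a, c, d, e, f}
  B4:   IN={a, c, d, e, f}   OUT={a, b, c, d, e, f}
  B5:   IN={a, d, f}   OUT={a, d, e, f}
  B6:   IN={a, d, e, f}   OUT={a, e}
  B7:   IN={a, e}   OUT={a, e, f}
  B8:   IN={a, e, f}   OUT={e, f}
  B9:   IN={e, f}   OUT={}

Merge at B5: OUT[B5] = IN[B6] = {a, d, e, f}
Applying B5's transfer function to that OUT value gives IN[B5] (row B5 above).

Answer: {a, d, f}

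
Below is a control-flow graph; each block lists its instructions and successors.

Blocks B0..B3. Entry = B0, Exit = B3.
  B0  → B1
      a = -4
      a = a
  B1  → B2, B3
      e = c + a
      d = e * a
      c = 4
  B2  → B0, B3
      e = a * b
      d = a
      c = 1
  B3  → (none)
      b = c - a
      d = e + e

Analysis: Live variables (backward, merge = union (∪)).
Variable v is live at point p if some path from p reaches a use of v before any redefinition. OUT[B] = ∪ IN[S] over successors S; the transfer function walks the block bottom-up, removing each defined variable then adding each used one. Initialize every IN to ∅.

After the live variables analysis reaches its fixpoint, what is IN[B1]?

Answer: {a, b, c}

Trace:
Per-block solution:
  B0: | IN={b, c} | OUT={a, b, c}
  B1: | IN={a, b, c} | OUT={a, b, c, e}
  B2: | IN={a, b} | OUT={a, b, c, e}
  B3: | IN={a, c, e} | OUT={}

Merge at B1: OUT[B1] = IN[B2] ⊔ IN[B3] = {a, b, c, e}
Applying B1's transfer function to that OUT value gives IN[B1] (row B1 above).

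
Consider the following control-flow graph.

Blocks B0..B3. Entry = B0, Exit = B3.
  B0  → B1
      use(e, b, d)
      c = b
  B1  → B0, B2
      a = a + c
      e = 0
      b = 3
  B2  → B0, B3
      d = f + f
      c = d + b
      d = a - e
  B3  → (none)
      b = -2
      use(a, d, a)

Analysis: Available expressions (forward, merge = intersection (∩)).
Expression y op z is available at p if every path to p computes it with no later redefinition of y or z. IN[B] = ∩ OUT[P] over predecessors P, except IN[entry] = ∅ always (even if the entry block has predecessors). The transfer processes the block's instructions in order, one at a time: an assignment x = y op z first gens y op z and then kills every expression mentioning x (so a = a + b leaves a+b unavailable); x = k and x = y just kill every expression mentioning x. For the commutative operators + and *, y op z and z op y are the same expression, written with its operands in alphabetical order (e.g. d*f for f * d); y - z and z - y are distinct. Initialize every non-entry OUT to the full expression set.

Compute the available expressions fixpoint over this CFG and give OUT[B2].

Answer: {a-e, f+f}

Trace:
Converged values:
  B0:  IN={}  OUT={}
  B1:  IN={}  OUT={}
  B2:  IN={}  OUT={a-e, f+f}
  B3:  IN={a-e, f+f}  OUT={a-e, f+f}

Merge at B2: IN[B2] = OUT[B1] = {}
Applying B2's transfer function to that IN value gives OUT[B2] (row B2 above).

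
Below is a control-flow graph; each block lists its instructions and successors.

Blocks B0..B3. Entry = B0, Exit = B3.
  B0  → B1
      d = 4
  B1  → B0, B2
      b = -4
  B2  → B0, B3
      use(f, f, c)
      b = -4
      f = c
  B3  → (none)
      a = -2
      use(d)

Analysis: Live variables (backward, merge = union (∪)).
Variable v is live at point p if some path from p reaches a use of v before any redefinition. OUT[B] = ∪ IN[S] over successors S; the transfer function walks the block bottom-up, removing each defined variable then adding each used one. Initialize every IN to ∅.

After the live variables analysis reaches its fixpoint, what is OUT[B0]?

Answer: {c, d, f}

Working:
Converged values:
  B0:   IN={c, f}   OUT={c, d, f}
  B1:   IN={c, d, f}   OUT={c, d, f}
  B2:   IN={c, d, f}   OUT={c, d, f}
  B3:   IN={d}   OUT={}

Merge at B0: OUT[B0] = IN[B1] = {c, d, f}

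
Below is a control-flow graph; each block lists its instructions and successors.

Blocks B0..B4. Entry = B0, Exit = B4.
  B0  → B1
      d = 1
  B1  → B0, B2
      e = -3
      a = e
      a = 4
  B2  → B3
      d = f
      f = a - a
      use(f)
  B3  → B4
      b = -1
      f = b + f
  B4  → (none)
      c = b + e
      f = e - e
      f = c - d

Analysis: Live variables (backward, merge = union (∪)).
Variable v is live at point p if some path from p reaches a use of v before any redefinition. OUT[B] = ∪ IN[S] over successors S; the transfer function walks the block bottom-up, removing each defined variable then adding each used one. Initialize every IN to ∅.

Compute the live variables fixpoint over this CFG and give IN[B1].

Answer: {f}

Trace:
Fixpoint table:
  B0:  IN={f}  OUT={f}
  B1:  IN={f}  OUT={a, e, f}
  B2:  IN={a, e, f}  OUT={d, e, f}
  B3:  IN={d, e, f}  OUT={b, d, e}
  B4:  IN={b, d, e}  OUT={}

Merge at B1: OUT[B1] = IN[B0] ⊔ IN[B2] = {a, e, f}
Applying B1's transfer function to that OUT value gives IN[B1] (row B1 above).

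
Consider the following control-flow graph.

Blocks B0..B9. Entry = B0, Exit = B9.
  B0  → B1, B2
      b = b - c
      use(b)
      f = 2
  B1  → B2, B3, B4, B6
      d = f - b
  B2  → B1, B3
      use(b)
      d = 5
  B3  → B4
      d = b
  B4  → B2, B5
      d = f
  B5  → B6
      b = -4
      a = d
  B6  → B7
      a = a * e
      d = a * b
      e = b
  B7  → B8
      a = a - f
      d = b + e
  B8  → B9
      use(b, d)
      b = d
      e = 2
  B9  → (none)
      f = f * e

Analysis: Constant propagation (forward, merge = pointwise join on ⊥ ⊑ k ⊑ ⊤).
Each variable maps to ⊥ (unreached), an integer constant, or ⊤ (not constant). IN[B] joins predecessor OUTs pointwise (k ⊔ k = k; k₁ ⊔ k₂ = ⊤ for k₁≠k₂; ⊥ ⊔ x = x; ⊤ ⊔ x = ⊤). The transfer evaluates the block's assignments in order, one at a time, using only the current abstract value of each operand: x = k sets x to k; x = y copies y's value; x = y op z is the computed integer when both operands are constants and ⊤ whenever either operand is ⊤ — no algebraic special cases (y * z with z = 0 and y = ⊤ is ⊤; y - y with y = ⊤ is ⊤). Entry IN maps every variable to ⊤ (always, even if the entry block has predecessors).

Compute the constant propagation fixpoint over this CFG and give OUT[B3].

Per-block solution:
  B0:  IN=(all ⊤)  OUT={f:2; rest ⊤}
  B1:  IN={f:2; rest ⊤}  OUT={f:2; rest ⊤}
  B2:  IN={f:2; rest ⊤}  OUT={d:5, f:2; rest ⊤}
  B3:  IN={f:2; rest ⊤}  OUT={f:2; rest ⊤}
  B4:  IN={f:2; rest ⊤}  OUT={d:2, f:2; rest ⊤}
  B5:  IN={d:2, f:2; rest ⊤}  OUT={a:2, b:-4, d:2, f:2; rest ⊤}
  B6:  IN={f:2; rest ⊤}  OUT={f:2; rest ⊤}
  B7:  IN={f:2; rest ⊤}  OUT={f:2; rest ⊤}
  B8:  IN={f:2; rest ⊤}  OUT={e:2, f:2; rest ⊤}
  B9:  IN={e:2, f:2; rest ⊤}  OUT={e:2, f:4; rest ⊤}

Merge at B3: IN[B3] = OUT[B1] ⊔ OUT[B2] = {a: ⊤, b: ⊤, c: ⊤, d: ⊤, e: ⊤, f: 2}
Applying B3's transfer function to that IN value gives OUT[B3] (row B3 above).

Answer: {a: ⊤, b: ⊤, c: ⊤, d: ⊤, e: ⊤, f: 2}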